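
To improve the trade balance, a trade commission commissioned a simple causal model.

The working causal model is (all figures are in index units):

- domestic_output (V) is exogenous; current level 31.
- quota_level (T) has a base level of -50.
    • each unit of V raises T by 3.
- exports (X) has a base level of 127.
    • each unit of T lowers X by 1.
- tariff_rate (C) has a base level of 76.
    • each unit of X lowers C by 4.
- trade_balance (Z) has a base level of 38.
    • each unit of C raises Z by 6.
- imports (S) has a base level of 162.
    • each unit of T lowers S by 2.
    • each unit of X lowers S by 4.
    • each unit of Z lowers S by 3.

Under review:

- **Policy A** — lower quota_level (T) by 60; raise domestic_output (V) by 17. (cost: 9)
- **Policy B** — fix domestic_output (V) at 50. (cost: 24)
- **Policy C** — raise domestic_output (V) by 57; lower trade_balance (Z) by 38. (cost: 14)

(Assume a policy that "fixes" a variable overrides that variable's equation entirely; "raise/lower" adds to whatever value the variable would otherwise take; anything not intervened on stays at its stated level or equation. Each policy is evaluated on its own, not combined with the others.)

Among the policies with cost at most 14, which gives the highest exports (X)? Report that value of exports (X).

93

Policy A (T − 60, V + 17):
  V = 31 + 17 = 48
  T = -50 + 3·48 (−60 from intervention) = 34
  X = 127 − 34 = 93
Policy C (V + 57, Z − 38):
  V = 31 + 57 = 88
  T = -50 + 3·88 = 214
  X = 127 − 214 = -87
Comparing — Policy A: X=93, Policy C: X=-87. Highest is 93 (Policy A).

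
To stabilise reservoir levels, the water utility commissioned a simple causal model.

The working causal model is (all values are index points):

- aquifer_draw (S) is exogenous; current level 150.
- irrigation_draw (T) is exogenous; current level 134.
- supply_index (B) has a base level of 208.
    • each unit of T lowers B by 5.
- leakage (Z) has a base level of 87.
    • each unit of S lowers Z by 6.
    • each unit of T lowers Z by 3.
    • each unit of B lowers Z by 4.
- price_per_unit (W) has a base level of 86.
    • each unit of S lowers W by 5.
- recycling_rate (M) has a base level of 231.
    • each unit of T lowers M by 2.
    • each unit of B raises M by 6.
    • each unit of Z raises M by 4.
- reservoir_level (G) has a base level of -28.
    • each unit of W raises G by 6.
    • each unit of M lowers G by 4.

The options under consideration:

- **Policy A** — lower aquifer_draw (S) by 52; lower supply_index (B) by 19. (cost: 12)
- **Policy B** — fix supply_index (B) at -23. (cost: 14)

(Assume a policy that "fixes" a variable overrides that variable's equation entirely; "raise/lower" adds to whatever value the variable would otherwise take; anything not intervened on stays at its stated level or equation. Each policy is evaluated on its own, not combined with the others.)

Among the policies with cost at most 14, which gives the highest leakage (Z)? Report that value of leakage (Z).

Policy A (S − 52, B − 19):
  S = 150 − 52 = 98
  T = 134
  B = 208 − 5·134 (−19 from intervention) = -481
  Z = 87 − 6·98 − 3·134 − 4·(-481) = 1021
Policy B (B := -23):
  S = 150
  T = 134
  B = -23
  Z = 87 − 6·150 − 3·134 − 4·(-23) = -1123
Comparing — Policy A: Z=1021, Policy B: Z=-1123. Highest is 1021 (Policy A).

1021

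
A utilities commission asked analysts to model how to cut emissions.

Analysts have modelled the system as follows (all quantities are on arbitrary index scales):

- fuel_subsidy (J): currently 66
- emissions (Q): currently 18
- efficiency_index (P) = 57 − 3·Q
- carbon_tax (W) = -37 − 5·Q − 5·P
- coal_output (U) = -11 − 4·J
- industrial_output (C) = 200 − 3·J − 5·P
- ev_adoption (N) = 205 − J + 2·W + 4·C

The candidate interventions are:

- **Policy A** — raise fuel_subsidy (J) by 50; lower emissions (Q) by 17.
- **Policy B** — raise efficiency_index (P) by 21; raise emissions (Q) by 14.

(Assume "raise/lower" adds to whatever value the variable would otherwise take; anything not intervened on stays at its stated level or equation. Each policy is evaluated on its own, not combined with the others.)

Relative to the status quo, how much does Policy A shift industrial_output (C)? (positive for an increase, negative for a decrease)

-405

Baseline:
  J = 66
  Q = 18
  P = 57 − 3·18 = 3
  C = 200 − 3·66 − 5·3 = -13
Policy A (J + 50, Q − 17):
  J = 66 + 50 = 116
  Q = 18 − 17 = 1
  P = 57 − 3·1 = 54
  C = 200 − 3·116 − 5·54 = -418
Change in C: -418 − (-13) = -405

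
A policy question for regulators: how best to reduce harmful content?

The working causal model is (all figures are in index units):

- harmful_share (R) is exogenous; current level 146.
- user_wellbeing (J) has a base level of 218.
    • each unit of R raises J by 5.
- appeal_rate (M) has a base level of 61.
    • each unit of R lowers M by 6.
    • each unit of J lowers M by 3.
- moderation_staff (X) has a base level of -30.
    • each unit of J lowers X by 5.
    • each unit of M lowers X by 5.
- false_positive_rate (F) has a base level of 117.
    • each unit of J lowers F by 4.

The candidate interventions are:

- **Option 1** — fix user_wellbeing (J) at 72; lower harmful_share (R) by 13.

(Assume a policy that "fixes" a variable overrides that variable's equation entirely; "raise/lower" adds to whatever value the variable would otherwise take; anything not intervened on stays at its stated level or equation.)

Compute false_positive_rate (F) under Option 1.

Option 1 (J := 72, R − 13):
  R = 146 − 13 = 133
  J = 72
  F = 117 − 4·72 = -171

-171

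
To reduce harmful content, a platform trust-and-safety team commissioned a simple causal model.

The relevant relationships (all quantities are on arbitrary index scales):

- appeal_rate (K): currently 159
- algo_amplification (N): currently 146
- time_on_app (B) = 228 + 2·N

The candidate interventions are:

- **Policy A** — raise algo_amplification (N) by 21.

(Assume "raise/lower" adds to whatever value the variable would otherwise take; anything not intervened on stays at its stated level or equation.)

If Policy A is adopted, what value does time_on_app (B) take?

Policy A (N + 21):
  N = 146 + 21 = 167
  B = 228 + 2·167 = 562

562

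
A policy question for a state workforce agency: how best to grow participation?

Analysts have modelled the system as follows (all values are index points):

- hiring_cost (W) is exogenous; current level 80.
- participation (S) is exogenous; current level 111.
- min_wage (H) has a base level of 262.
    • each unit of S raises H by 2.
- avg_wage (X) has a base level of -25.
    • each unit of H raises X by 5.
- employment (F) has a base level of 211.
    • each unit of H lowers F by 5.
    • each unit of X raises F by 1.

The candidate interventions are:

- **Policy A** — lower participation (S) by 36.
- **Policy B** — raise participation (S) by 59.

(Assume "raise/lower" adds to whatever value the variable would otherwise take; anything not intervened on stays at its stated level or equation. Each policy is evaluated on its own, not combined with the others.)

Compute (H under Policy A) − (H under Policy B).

Policy A (S − 36):
  S = 111 − 36 = 75
  H = 262 + 2·75 = 412
Policy B (S + 59):
  S = 111 + 59 = 170
  H = 262 + 2·170 = 602
H: 412 − 602 = -190

-190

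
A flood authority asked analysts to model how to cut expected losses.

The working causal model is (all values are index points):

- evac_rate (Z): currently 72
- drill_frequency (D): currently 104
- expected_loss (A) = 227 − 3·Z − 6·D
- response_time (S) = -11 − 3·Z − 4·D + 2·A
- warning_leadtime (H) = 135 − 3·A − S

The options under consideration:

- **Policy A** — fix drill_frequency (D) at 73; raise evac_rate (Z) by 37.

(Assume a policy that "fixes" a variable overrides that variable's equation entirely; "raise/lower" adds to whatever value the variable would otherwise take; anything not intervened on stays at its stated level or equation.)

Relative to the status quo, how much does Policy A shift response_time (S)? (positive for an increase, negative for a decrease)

163

Baseline:
  Z = 72
  D = 104
  A = 227 − 3·72 − 6·104 = -613
  S = -11 − 3·72 − 4·104 + 2·(-613) = -1869
Policy A (D := 73, Z + 37):
  Z = 72 + 37 = 109
  D = 73
  A = 227 − 3·109 − 6·73 = -538
  S = -11 − 3·109 − 4·73 + 2·(-538) = -1706
Change in S: -1706 − (-1869) = 163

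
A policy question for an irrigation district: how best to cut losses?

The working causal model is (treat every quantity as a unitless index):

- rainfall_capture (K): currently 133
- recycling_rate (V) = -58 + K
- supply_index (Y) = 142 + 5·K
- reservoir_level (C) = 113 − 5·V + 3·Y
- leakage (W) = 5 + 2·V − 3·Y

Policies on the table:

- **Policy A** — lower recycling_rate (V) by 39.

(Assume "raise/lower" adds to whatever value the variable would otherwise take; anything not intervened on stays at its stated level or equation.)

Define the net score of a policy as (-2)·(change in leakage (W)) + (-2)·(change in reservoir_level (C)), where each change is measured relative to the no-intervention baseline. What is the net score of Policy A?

-234

Baseline:
  K = 133
  V = -58 + 133 = 75
  Y = 142 + 5·133 = 807
  C = 113 − 5·75 + 3·807 = 2159
  W = 5 + 2·75 − 3·807 = -2266
Policy A (V − 39):
  K = 133
  V = -58 + 133 (−39 from intervention) = 36
  Y = 142 + 5·133 = 807
  C = 113 − 5·36 + 3·807 = 2354
  W = 5 + 2·36 − 3·807 = -2344
ΔW = -2344 − (-2266) = -78; ΔC = 2354 − 2159 = 195
Score = (-2)·(-78) + (-2)·195 = -234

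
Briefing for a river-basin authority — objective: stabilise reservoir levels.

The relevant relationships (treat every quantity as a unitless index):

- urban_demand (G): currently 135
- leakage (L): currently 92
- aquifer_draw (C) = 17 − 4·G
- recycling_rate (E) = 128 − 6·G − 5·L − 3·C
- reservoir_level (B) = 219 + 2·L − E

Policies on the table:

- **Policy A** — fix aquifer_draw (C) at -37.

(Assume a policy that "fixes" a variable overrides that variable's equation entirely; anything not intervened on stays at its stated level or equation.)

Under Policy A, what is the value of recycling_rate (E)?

-1031

Policy A (C := -37):
  G = 135
  L = 92
  C = -37
  E = 128 − 6·135 − 5·92 − 3·(-37) = -1031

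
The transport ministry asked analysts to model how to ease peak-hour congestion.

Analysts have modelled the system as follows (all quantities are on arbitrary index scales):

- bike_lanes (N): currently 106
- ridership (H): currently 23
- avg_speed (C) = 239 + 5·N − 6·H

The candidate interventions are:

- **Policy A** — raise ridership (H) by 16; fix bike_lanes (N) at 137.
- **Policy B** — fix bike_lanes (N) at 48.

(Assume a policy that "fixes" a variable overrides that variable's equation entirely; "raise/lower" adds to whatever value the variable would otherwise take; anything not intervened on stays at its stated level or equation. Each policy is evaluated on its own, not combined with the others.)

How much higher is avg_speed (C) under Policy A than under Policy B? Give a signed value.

Policy A (H + 16, N := 137):
  N = 137
  H = 23 + 16 = 39
  C = 239 + 5·137 − 6·39 = 690
Policy B (N := 48):
  N = 48
  H = 23
  C = 239 + 5·48 − 6·23 = 341
C: 690 − 341 = 349

349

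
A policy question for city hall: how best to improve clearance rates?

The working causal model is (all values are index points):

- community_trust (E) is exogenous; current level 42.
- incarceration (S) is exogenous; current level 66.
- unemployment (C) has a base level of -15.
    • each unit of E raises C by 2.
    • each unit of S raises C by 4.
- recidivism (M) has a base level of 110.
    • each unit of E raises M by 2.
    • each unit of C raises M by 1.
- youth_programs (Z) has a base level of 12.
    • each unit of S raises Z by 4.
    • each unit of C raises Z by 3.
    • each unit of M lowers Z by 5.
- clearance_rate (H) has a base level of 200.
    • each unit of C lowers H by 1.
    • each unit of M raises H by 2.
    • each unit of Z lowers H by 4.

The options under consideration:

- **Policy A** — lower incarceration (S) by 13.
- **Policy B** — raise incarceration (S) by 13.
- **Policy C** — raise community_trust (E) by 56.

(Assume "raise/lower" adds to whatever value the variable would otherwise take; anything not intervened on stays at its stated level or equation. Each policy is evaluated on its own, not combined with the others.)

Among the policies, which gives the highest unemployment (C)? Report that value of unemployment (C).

Policy A (S − 13):
  E = 42
  S = 66 − 13 = 53
  C = -15 + 2·42 + 4·53 = 281
Policy B (S + 13):
  E = 42
  S = 66 + 13 = 79
  C = -15 + 2·42 + 4·79 = 385
Policy C (E + 56):
  E = 42 + 56 = 98
  S = 66
  C = -15 + 2·98 + 4·66 = 445
Comparing — Policy A: C=281, Policy B: C=385, Policy C: C=445. Highest is 445 (Policy C).

445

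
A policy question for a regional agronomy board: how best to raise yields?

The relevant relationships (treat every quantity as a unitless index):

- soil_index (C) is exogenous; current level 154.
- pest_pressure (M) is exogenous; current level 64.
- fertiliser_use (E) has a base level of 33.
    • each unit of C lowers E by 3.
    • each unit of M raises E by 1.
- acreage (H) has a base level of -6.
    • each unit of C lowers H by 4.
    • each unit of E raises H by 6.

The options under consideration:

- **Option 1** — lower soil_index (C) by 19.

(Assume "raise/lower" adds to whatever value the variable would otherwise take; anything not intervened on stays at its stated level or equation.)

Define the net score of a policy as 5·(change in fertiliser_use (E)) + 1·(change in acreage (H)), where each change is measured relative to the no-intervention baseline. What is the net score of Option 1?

703

Baseline:
  C = 154
  M = 64
  E = 33 − 3·154 + 64 = -365
  H = -6 − 4·154 + 6·(-365) = -2812
Option 1 (C − 19):
  C = 154 − 19 = 135
  M = 64
  E = 33 − 3·135 + 64 = -308
  H = -6 − 4·135 + 6·(-308) = -2394
ΔE = -308 − (-365) = 57; ΔH = -2394 − (-2812) = 418
Score = 5·57 + 1·418 = 703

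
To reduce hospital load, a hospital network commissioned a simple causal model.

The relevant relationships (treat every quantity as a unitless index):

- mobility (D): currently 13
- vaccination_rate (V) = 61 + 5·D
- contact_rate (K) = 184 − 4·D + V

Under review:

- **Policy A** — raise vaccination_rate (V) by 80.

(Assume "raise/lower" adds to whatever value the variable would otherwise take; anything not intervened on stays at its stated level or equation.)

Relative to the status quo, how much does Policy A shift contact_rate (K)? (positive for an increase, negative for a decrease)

80

Baseline:
  D = 13
  V = 61 + 5·13 = 126
  K = 184 − 4·13 + 126 = 258
Policy A (V + 80):
  D = 13
  V = 61 + 5·13 (+80 from intervention) = 206
  K = 184 − 4·13 + 206 = 338
Change in K: 338 − 258 = 80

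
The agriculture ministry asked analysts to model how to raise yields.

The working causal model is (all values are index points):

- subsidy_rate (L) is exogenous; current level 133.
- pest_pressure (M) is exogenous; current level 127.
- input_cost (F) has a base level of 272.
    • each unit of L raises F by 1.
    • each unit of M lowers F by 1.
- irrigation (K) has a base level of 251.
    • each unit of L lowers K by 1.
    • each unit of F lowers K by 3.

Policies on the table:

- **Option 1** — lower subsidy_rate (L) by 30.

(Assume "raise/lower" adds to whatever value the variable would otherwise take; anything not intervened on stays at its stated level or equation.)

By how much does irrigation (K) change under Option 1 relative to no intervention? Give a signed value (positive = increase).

Baseline:
  L = 133
  M = 127
  F = 272 + 133 − 127 = 278
  K = 251 − 133 − 3·278 = -716
Option 1 (L − 30):
  L = 133 − 30 = 103
  M = 127
  F = 272 + 103 − 127 = 248
  K = 251 − 103 − 3·248 = -596
Change in K: -596 − (-716) = 120

120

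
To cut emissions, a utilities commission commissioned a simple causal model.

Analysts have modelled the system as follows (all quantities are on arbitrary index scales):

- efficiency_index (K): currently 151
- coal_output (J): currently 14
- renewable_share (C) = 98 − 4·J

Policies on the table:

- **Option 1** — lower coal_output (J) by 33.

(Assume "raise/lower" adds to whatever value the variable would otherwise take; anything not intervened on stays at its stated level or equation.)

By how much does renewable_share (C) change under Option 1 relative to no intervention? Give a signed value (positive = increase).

Baseline:
  J = 14
  C = 98 − 4·14 = 42
Option 1 (J − 33):
  J = 14 − 33 = -19
  C = 98 − 4·(-19) = 174
Change in C: 174 − 42 = 132

132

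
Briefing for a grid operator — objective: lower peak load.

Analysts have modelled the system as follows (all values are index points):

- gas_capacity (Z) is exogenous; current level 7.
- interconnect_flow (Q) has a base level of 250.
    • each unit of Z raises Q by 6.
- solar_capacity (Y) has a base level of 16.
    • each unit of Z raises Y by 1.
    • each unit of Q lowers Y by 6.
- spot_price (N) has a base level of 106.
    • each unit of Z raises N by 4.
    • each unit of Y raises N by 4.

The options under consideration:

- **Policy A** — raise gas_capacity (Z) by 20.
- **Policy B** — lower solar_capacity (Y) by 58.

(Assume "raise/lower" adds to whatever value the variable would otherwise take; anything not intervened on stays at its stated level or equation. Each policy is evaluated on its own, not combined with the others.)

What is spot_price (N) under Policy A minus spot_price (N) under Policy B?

-2488

Policy A (Z + 20):
  Z = 7 + 20 = 27
  Q = 250 + 6·27 = 412
  Y = 16 + 27 − 6·412 = -2429
  N = 106 + 4·27 + 4·(-2429) = -9502
Policy B (Y − 58):
  Z = 7
  Q = 250 + 6·7 = 292
  Y = 16 + 7 − 6·292 (−58 from intervention) = -1787
  N = 106 + 4·7 + 4·(-1787) = -7014
N: -9502 − (-7014) = -2488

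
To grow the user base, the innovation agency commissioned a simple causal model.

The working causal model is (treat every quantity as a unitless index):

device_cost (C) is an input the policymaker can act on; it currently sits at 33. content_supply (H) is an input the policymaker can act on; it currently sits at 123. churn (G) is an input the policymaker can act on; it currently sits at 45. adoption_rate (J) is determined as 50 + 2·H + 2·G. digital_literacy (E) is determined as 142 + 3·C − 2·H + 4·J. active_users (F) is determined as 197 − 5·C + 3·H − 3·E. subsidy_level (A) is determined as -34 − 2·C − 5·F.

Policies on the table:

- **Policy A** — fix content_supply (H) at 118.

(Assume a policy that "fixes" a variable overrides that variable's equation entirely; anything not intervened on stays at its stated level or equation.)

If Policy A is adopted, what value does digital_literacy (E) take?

1509

Policy A (H := 118):
  C = 33
  H = 118
  G = 45
  J = 50 + 2·118 + 2·45 = 376
  E = 142 + 3·33 − 2·118 + 4·376 = 1509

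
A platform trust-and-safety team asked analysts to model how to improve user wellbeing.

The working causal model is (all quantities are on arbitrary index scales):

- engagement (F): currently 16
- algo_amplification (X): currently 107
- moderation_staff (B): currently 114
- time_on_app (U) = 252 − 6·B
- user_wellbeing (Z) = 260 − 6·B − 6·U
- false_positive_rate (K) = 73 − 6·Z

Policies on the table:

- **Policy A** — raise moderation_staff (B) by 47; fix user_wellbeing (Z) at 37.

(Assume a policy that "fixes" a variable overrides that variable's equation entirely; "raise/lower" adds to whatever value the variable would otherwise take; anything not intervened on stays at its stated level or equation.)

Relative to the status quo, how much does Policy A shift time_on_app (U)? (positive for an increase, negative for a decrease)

Baseline:
  B = 114
  U = 252 − 6·114 = -432
Policy A (B + 47, Z := 37):
  B = 114 + 47 = 161
  U = 252 − 6·161 = -714
Change in U: -714 − (-432) = -282

-282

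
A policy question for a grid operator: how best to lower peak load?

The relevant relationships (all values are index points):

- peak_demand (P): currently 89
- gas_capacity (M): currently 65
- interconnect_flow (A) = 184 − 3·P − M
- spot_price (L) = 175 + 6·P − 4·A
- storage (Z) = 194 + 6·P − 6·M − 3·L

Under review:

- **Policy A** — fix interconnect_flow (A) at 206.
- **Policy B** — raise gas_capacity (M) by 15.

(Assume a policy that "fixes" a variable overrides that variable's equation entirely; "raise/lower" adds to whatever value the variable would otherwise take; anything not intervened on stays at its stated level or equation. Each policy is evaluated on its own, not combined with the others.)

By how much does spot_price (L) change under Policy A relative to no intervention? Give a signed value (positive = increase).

Baseline:
  P = 89
  M = 65
  A = 184 − 3·89 − 65 = -148
  L = 175 + 6·89 − 4·(-148) = 1301
Policy A (A := 206):
  P = 89
  M = 65
  A = 206
  L = 175 + 6·89 − 4·206 = -115
Change in L: -115 − 1301 = -1416

-1416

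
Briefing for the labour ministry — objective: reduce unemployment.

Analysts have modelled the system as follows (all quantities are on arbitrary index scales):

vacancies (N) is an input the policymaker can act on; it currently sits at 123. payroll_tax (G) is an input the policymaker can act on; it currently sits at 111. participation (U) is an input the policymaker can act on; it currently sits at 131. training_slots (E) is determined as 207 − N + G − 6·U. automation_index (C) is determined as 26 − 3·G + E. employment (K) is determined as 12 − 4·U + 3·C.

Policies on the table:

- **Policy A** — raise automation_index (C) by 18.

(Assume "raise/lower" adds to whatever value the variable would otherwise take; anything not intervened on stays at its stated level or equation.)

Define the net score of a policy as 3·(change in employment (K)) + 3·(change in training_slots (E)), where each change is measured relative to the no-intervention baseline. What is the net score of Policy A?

Baseline:
  N = 123
  G = 111
  U = 131
  E = 207 − 123 + 111 − 6·131 = -591
  C = 26 − 3·111 + (-591) = -898
  K = 12 − 4·131 + 3·(-898) = -3206
Policy A (C + 18):
  N = 123
  G = 111
  U = 131
  E = 207 − 123 + 111 − 6·131 = -591
  C = 26 − 3·111 + (-591) (+18 from intervention) = -880
  K = 12 − 4·131 + 3·(-880) = -3152
ΔK = -3152 − (-3206) = 54; ΔE = -591 − (-591) = 0
Score = 3·54 + 3·0 = 162

162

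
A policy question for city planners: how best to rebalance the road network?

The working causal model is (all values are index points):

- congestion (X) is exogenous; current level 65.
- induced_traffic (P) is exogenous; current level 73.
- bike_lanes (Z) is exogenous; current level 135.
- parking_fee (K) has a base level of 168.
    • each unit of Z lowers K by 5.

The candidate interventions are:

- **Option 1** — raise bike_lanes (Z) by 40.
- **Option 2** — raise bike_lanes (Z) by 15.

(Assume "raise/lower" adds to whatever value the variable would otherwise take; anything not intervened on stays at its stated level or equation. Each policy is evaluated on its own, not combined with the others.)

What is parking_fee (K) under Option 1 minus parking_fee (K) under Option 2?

-125

Option 1 (Z + 40):
  Z = 135 + 40 = 175
  K = 168 − 5·175 = -707
Option 2 (Z + 15):
  Z = 135 + 15 = 150
  K = 168 − 5·150 = -582
K: -707 − (-582) = -125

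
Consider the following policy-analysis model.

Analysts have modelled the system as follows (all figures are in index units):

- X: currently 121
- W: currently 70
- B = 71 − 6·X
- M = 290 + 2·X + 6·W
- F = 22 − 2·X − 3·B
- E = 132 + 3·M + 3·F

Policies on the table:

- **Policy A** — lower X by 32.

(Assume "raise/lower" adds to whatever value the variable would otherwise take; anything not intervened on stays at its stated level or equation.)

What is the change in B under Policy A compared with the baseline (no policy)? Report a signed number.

192

Baseline:
  X = 121
  B = 71 − 6·121 = -655
Policy A (X − 32):
  X = 121 − 32 = 89
  B = 71 − 6·89 = -463
Change in B: -463 − (-655) = 192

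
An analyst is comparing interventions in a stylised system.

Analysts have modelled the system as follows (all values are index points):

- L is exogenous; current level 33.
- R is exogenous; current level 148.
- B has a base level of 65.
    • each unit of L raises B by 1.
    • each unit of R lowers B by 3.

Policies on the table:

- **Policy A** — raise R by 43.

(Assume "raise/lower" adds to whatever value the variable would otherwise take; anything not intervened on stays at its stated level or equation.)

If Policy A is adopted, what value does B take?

Policy A (R + 43):
  L = 33
  R = 148 + 43 = 191
  B = 65 + 33 − 3·191 = -475

-475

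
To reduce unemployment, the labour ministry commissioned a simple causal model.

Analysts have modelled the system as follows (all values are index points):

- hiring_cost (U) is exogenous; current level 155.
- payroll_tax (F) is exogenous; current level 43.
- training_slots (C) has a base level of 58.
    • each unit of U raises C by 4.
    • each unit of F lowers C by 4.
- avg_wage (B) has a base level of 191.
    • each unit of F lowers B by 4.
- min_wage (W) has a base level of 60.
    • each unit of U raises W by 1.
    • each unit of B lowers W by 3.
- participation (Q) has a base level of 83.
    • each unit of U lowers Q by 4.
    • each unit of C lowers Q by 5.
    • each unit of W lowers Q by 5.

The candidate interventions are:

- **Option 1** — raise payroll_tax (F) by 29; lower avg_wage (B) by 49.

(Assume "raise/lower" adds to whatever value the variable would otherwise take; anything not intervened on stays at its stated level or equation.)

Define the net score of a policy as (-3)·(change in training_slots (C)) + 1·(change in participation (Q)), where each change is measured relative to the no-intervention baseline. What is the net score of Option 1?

Baseline:
  U = 155
  F = 43
  C = 58 + 4·155 − 4·43 = 506
  B = 191 − 4·43 = 19
  W = 60 + 155 − 3·19 = 158
  Q = 83 − 4·155 − 5·506 − 5·158 = -3857
Option 1 (F + 29, B − 49):
  U = 155
  F = 43 + 29 = 72
  C = 58 + 4·155 − 4·72 = 390
  B = 191 − 4·72 (−49 from intervention) = -146
  W = 60 + 155 − 3·(-146) = 653
  Q = 83 − 4·155 − 5·390 − 5·653 = -5752
ΔC = 390 − 506 = -116; ΔQ = -5752 − (-3857) = -1895
Score = (-3)·(-116) + 1·(-1895) = -1547

-1547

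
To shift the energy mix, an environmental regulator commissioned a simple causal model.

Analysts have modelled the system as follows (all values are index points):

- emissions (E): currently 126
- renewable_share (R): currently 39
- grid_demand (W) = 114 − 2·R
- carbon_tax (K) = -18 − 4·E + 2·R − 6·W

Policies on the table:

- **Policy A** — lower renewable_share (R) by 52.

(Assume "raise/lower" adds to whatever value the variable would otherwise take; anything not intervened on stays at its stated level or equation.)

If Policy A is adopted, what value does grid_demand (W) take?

140

Policy A (R − 52):
  R = 39 − 52 = -13
  W = 114 − 2·(-13) = 140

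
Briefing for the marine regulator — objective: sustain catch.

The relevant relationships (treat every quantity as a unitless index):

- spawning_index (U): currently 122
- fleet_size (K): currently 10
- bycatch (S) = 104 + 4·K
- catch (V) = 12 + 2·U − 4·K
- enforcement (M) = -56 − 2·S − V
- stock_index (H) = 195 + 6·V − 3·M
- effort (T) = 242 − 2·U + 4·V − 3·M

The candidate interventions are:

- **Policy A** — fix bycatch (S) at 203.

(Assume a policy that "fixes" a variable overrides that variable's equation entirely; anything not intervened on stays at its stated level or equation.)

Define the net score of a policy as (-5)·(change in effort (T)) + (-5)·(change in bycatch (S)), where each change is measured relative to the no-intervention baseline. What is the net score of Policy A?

Baseline:
  U = 122
  K = 10
  S = 104 + 4·10 = 144
  V = 12 + 2·122 − 4·10 = 216
  M = -56 − 2·144 − 216 = -560
  T = 242 − 2·122 + 4·216 − 3·(-560) = 2542
Policy A (S := 203):
  U = 122
  K = 10
  S = 203
  V = 12 + 2·122 − 4·10 = 216
  M = -56 − 2·203 − 216 = -678
  T = 242 − 2·122 + 4·216 − 3·(-678) = 2896
ΔT = 2896 − 2542 = 354; ΔS = 203 − 144 = 59
Score = (-5)·354 + (-5)·59 = -2065

-2065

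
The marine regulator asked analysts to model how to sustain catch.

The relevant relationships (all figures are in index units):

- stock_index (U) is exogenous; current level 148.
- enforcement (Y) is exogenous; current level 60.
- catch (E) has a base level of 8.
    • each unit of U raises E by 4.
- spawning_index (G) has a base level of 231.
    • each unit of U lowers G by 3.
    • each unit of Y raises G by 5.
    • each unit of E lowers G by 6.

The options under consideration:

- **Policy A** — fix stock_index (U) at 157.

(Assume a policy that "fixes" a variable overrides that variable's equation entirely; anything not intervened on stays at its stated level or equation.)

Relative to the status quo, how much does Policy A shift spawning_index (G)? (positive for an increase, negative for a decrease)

Baseline:
  U = 148
  Y = 60
  E = 8 + 4·148 = 600
  G = 231 − 3·148 + 5·60 − 6·600 = -3513
Policy A (U := 157):
  U = 157
  Y = 60
  E = 8 + 4·157 = 636
  G = 231 − 3·157 + 5·60 − 6·636 = -3756
Change in G: -3756 − (-3513) = -243

-243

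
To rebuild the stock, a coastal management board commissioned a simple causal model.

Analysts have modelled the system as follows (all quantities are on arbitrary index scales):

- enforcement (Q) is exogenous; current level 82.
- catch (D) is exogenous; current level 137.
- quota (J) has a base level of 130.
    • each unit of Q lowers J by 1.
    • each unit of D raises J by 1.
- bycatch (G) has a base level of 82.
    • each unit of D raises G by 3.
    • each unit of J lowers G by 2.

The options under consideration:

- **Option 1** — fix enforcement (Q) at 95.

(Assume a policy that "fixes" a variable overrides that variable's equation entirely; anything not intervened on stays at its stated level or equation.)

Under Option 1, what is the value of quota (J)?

172

Option 1 (Q := 95):
  Q = 95
  D = 137
  J = 130 − 95 + 137 = 172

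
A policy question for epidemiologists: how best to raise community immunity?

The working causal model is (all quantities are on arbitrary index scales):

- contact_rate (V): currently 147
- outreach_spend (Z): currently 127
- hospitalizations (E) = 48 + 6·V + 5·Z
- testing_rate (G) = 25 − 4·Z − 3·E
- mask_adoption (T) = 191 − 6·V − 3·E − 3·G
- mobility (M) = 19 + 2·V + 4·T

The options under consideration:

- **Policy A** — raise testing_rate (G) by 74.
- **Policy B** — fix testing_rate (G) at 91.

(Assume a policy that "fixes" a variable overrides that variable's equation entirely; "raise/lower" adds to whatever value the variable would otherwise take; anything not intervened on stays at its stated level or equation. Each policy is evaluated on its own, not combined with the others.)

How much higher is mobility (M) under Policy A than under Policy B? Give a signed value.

62340

Policy A (G + 74):
  V = 147
  Z = 127
  E = 48 + 6·147 + 5·127 = 1565
  G = 25 − 4·127 − 3·1565 (+74 from intervention) = -5104
  T = 191 − 6·147 − 3·1565 − 3·(-5104) = 9926
  M = 19 + 2·147 + 4·9926 = 40017
Policy B (G := 91):
  V = 147
  Z = 127
  E = 48 + 6·147 + 5·127 = 1565
  G = 91
  T = 191 − 6·147 − 3·1565 − 3·91 = -5659
  M = 19 + 2·147 + 4·(-5659) = -22323
M: 40017 − (-22323) = 62340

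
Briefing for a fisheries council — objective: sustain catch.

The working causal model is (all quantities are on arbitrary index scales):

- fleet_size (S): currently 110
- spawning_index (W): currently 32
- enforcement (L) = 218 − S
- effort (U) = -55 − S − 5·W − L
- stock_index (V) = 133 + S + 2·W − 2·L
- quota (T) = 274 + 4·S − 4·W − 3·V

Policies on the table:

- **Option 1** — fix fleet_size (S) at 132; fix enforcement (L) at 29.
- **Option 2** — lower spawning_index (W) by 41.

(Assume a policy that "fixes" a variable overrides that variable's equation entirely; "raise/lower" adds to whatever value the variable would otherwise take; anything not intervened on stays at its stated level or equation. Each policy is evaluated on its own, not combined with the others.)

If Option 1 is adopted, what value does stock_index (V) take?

271

Option 1 (S := 132, L := 29):
  S = 132
  W = 32
  L = 29
  V = 133 + 132 + 2·32 − 2·29 = 271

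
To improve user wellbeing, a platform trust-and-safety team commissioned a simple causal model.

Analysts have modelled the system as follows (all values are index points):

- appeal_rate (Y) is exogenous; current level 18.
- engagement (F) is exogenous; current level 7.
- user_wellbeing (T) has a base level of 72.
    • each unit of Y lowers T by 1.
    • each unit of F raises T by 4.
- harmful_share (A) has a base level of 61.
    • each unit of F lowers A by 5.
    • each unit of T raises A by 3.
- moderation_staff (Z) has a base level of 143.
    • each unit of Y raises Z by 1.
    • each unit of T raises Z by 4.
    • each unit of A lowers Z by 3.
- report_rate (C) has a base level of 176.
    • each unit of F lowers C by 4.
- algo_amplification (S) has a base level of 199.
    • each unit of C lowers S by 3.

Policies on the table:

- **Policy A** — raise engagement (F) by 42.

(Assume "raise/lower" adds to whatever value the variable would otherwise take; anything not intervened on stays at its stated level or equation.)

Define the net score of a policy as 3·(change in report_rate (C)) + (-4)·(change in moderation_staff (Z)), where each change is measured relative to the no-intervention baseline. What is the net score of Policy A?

336

Baseline:
  Y = 18
  F = 7
  T = 72 − 18 + 4·7 = 82
  A = 61 − 5·7 + 3·82 = 272
  Z = 143 + 18 + 4·82 − 3·272 = -327
  C = 176 − 4·7 = 148
Policy A (F + 42):
  Y = 18
  F = 7 + 42 = 49
  T = 72 − 18 + 4·49 = 250
  A = 61 − 5·49 + 3·250 = 566
  Z = 143 + 18 + 4·250 − 3·566 = -537
  C = 176 − 4·49 = -20
ΔC = -20 − 148 = -168; ΔZ = -537 − (-327) = -210
Score = 3·(-168) + (-4)·(-210) = 336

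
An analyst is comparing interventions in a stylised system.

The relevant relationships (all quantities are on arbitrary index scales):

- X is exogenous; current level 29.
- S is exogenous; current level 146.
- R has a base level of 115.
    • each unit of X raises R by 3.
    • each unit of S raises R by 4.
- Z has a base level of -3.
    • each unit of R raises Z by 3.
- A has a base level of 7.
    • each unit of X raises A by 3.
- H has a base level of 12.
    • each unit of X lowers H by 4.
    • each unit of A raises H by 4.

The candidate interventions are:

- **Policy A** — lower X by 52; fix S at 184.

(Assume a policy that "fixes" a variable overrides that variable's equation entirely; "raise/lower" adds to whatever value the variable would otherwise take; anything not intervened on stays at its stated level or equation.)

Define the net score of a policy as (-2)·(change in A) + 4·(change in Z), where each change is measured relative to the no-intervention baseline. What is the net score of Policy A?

264

Baseline:
  X = 29
  S = 146
  R = 115 + 3·29 + 4·146 = 786
  Z = -3 + 3·786 = 2355
  A = 7 + 3·29 = 94
Policy A (X − 52, S := 184):
  X = 29 − 52 = -23
  S = 184
  R = 115 + 3·(-23) + 4·184 = 782
  Z = -3 + 3·782 = 2343
  A = 7 + 3·(-23) = -62
ΔA = -62 − 94 = -156; ΔZ = 2343 − 2355 = -12
Score = (-2)·(-156) + 4·(-12) = 264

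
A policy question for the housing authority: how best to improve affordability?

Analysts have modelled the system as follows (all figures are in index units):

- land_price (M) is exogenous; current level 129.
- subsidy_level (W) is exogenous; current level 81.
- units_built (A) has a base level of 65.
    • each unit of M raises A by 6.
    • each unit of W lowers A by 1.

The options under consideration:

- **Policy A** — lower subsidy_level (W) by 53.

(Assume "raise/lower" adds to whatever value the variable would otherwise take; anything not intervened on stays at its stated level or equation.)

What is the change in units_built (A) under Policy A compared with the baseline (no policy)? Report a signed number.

Baseline:
  M = 129
  W = 81
  A = 65 + 6·129 − 81 = 758
Policy A (W − 53):
  M = 129
  W = 81 − 53 = 28
  A = 65 + 6·129 − 28 = 811
Change in A: 811 − 758 = 53

53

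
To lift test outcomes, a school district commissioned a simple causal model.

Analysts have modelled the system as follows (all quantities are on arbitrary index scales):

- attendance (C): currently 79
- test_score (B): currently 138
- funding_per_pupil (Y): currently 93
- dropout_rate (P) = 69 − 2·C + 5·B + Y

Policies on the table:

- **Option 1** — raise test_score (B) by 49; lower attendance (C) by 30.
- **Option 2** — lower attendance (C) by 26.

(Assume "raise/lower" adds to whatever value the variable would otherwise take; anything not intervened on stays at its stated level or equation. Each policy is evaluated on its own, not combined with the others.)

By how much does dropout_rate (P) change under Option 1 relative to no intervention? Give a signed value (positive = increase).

305

Baseline:
  C = 79
  B = 138
  Y = 93
  P = 69 − 2·79 + 5·138 + 93 = 694
Option 1 (B + 49, C − 30):
  C = 79 − 30 = 49
  B = 138 + 49 = 187
  Y = 93
  P = 69 − 2·49 + 5·187 + 93 = 999
Change in P: 999 − 694 = 305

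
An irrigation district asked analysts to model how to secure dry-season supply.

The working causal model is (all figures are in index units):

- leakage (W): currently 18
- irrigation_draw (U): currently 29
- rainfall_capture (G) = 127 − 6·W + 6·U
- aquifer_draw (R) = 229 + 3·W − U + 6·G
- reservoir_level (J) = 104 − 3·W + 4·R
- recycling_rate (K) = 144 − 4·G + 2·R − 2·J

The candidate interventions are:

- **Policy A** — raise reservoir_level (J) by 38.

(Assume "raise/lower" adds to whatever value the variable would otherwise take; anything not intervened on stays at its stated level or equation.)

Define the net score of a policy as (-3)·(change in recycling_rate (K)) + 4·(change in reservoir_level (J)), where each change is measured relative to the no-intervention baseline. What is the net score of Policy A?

380

Baseline:
  W = 18
  U = 29
  G = 127 − 6·18 + 6·29 = 193
  R = 229 + 3·18 − 29 + 6·193 = 1412
  J = 104 − 3·18 + 4·1412 = 5698
  K = 144 − 4·193 + 2·1412 − 2·5698 = -9200
Policy A (J + 38):
  W = 18
  U = 29
  G = 127 − 6·18 + 6·29 = 193
  R = 229 + 3·18 − 29 + 6·193 = 1412
  J = 104 − 3·18 + 4·1412 (+38 from intervention) = 5736
  K = 144 − 4·193 + 2·1412 − 2·5736 = -9276
ΔK = -9276 − (-9200) = -76; ΔJ = 5736 − 5698 = 38
Score = (-3)·(-76) + 4·38 = 380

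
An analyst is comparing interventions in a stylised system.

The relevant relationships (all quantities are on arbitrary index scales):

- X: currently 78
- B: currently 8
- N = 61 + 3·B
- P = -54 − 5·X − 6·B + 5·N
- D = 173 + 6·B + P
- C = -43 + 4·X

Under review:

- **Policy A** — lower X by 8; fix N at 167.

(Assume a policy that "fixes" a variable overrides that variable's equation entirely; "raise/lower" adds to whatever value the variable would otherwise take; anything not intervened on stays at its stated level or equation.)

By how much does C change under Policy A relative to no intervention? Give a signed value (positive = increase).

-32

Baseline:
  X = 78
  C = -43 + 4·78 = 269
Policy A (X − 8, N := 167):
  X = 78 − 8 = 70
  C = -43 + 4·70 = 237
Change in C: 237 − 269 = -32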